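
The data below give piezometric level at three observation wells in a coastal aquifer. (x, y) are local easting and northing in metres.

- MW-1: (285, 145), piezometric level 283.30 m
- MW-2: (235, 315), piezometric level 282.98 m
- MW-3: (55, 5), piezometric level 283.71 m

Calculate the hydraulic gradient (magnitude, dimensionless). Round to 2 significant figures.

0.0021

With h = a·x + b·y + c and MW-1 as origin, the differences give:
  (-50)·a + 170·b = -0.32
  (-230)·a + (-140)·b = +0.41
Eliminate b (×(-140) and ×170, subtract): 46100·a = -24.900 → a = ∂h/∂x = -0.0005401
Back-substitute: b = ∂h/∂y = -0.002041.
|∇h| = √(-0.0005401² + -0.002041²) = 0.002111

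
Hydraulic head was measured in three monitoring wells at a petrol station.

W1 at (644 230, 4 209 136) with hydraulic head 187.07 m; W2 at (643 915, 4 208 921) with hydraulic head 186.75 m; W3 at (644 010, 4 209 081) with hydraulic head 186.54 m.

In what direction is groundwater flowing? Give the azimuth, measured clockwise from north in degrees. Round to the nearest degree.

315°

Differences from W1: to W2 (Δx, Δy, Δh) = (-315, -215, -0.32); to W3 = (-220, -55, -0.53).
Determinant of the coordinate differences = (-315)·(-55) − (-220)·(-215) = -29975.
∂h/∂x = [(-0.32)·(-55) − (-0.53)·(-215)] / -29975 = +0.003214
∂h/∂y = [(-315)·(-0.53) − (-220)·(-0.32)] / -29975 = -0.003221
Flow direction (−∇h) has components (-0.003214 E, +0.003221 N).
Azimuth = atan2(E, N) = atan2(-0.003214, +0.003221) = 315.1° ≈ 315°.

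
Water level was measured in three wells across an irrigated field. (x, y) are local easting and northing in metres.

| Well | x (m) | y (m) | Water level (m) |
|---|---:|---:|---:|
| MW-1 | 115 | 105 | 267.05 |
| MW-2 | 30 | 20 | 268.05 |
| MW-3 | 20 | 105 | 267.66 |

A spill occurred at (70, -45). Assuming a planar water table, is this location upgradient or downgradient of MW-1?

Three-point gradient (reference MW-1): Δ to MW-2 = (-85, -85, +1.00), Δ to MW-3 = (-95, 0, +0.61).
∂h/∂x = -0.006421, ∂h/∂y = -0.005344 (det = -8075).
Head at (70, -45) = 267.05 + (-0.006421)·(-45) + (-0.005344)·(-150) = 268.14 m.
That is higher than the 267.05 m at MW-1, so the point is upgradient.

upgradient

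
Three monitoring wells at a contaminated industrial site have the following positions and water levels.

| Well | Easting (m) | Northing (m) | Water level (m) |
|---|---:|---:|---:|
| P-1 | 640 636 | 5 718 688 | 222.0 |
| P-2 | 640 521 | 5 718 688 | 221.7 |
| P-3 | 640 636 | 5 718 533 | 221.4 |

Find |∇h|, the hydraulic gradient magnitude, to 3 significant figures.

∂h/∂x = (221.7 − 222.0) / (640521 − 640636) = +0.002609
∂h/∂y = (221.4 − 222.0) / (5718533 − 5718688) = +0.003871
|∇h| = √(0.002609² + 0.003871²) = 0.004668

0.00467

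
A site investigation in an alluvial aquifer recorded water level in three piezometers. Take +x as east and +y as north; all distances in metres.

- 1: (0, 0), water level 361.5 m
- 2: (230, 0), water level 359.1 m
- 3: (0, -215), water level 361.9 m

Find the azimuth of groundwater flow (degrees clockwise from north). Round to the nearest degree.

∂h/∂x = (359.1 − 361.5) / (230 − 0) = -0.01043
∂h/∂y = (361.9 − 361.5) / (-215 − 0) = -0.001860
Flow direction (−∇h) has components (+0.01043 E, +0.001860 N).
Azimuth = atan2(E, N) = atan2(+0.01043, +0.001860) = 79.9° ≈ 080°.

080°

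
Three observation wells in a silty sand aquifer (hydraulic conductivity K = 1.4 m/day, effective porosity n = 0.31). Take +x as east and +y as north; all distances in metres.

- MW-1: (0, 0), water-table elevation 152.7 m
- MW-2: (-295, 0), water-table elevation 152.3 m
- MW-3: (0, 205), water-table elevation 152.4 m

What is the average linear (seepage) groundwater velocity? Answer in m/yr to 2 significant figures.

∂h/∂x = (152.3 − 152.7) / (-295 − 0) = +0.001356
∂h/∂y = (152.4 − 152.7) / (205 − 0) = -0.001463
|∇h| = √(0.001356² + -0.001463²) = 0.001995
Seepage velocity v = K·i/n = 1.4 × 0.001995 / 0.31 = 0.00901 m/day = 3.291 m/yr.

3.3 m/yr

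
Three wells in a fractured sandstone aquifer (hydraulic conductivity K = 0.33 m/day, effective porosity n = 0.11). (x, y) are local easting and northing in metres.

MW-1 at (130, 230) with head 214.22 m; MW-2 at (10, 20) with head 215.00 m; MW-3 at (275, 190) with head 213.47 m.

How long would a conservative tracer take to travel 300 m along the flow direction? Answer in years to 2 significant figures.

51 years

With h = a·x + b·y + c and MW-1 as origin, the differences give:
  (-120)·a + (-210)·b = +0.78
  145·a + (-40)·b = -0.75
Eliminate b (×(-40) and ×(-210), subtract): 35250·a = -188.700 → a = ∂h/∂x = -0.005353
Back-substitute: b = ∂h/∂y = -0.0006553.
|∇h| = √(-0.005353² + -0.0006553²) = 0.005393
Seepage velocity v = K·i/n = 0.33 × 0.005393 / 0.11 = 0.01618 m/day.
t = 300 / 0.01618 = 1.854e+04 days = 50.8 years.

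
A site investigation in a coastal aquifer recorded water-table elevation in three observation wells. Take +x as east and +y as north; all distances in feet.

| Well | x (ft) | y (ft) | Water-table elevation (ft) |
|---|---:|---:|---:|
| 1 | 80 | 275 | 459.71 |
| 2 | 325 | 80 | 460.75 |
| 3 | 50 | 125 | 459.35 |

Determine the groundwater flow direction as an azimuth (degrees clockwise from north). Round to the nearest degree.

Differences from 1: to 2 (Δx, Δy, Δh) = (245, -195, +1.04); to 3 = (-30, -150, -0.36).
Solve a·Δx + b·Δy = Δh: det = 245·(-150) − (-30)·(-195) = -42600.
∂h/∂x = [(+1.04)·(-150) − (-0.36)·(-195)] / -42600 = +0.005310
∂h/∂y = [245·(-0.36) − (-30)·(+1.04)] / -42600 = +0.001338
Flow direction (−∇h) has components (-0.005310 E, -0.001338 N).
Azimuth = atan2(E, N) = atan2(-0.005310, -0.001338) = 255.9° ≈ 256°.

256°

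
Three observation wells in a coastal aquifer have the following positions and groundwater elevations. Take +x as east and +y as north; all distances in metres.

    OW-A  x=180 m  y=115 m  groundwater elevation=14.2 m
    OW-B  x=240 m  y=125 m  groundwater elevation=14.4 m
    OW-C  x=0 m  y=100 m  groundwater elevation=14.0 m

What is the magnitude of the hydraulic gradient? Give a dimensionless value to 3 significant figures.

With h = a·x + b·y + c and OW-A as origin, the differences give:
  60·a + 10·b = +0.2
  (-180)·a + (-15)·b = -0.2
Eliminate b (×(-15) and ×10, subtract): 900·a = -1.00 → a = ∂h/∂x = -0.001111
Back-substitute: b = ∂h/∂y = +0.02667.
|∇h| = √(-0.001111² + 0.02667²) = 0.02669

0.0267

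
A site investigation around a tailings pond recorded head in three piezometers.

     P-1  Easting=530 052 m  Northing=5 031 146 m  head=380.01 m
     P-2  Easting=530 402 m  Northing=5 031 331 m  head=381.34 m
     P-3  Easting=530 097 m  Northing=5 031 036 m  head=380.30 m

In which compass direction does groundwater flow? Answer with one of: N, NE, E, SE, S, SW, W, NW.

With h = a·x + b·y + c and P-1 as origin, the differences give:
  350·a + 185·b = +1.33
  45·a + (-110)·b = +0.29
Eliminate b (×(-110) and ×185, subtract): -46825·a = -199.950 → a = ∂h/∂x = +0.004270
Back-substitute: b = ∂h/∂y = -0.0008895.
Flow = −∇h = (-0.004270 east, +0.0008895 north), which points west.

W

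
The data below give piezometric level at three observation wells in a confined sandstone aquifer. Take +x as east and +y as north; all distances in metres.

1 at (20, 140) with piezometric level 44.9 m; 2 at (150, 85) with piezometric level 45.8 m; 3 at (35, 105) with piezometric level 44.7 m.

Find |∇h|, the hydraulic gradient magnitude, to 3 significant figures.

With h = a·x + b·y + c and 1 as origin, the differences give:
  130·a + (-55)·b = +0.9
  15·a + (-35)·b = -0.2
Eliminate b (×(-35) and ×(-55), subtract): -3725·a = -42.50 → a = ∂h/∂x = +0.01141
Back-substitute: b = ∂h/∂y = +0.01060.
|∇h| = √(0.01141² + 0.01060²) = 0.01557

0.0156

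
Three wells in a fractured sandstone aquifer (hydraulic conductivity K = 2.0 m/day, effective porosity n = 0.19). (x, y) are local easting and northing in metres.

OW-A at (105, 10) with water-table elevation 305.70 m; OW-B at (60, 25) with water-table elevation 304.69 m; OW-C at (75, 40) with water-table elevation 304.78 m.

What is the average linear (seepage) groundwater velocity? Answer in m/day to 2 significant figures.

Differences from OW-A: to OW-B (Δx, Δy, Δh) = (-45, 15, -1.01); to OW-C = (-30, 30, -0.92).
Solve a·Δx + b·Δy = Δh: det = (-45)·30 − (-30)·15 = -900.
∂h/∂x = [(-1.01)·30 − (-0.92)·15] / -900 = +0.01833
∂h/∂y = [(-45)·(-0.92) − (-30)·(-1.01)] / -900 = -0.01233
|∇h| = √(0.01833² + -0.01233²) = 0.02209
Seepage velocity v = K·i/n = 2.0 × 0.02209 / 0.19 = 0.2325 m/day.

0.23 m/day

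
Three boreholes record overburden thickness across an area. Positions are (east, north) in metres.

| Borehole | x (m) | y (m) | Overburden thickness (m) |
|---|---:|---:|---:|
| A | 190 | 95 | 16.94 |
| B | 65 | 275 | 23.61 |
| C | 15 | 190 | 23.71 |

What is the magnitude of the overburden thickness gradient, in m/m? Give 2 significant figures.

Taking A as reference: B−A = (-125, 180, +6.67); C−A = (-175, 95, +6.77).
Determinant of the coordinate differences = (-125)·95 − (-175)·180 = 19625.
∂d/∂x = [(+6.67)·95 − (+6.77)·180] / 19625 = -0.02981
∂d/∂y = [(-125)·(+6.77) − (-175)·(+6.67)] / 19625 = +0.01636
|∇f| = √(-0.02981² + 0.01636²) = 0.034 m/m

0.034 m/m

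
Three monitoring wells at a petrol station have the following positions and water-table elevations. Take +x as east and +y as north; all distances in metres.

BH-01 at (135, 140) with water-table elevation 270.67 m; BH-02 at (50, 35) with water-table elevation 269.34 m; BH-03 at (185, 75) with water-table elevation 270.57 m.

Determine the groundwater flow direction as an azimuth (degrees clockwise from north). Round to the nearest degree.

225°

With h = a·x + b·y + c and BH-01 as origin, the differences give:
  (-85)·a + (-105)·b = -1.33
  50·a + (-65)·b = -0.10
Eliminate b (×(-65) and ×(-105), subtract): 10775·a = 75.950 → a = ∂h/∂x = +0.007049
Back-substitute: b = ∂h/∂y = +0.006961.
Flow direction (−∇h) has components (-0.007049 E, -0.006961 N).
Azimuth = atan2(E, N) = atan2(-0.007049, -0.006961) = 225.4° ≈ 225°.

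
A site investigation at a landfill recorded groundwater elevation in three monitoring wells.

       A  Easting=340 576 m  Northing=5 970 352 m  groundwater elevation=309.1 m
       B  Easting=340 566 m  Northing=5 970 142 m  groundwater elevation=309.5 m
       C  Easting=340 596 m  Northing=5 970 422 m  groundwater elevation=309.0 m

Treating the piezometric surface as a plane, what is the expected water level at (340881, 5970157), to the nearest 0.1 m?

Differences from A: to B (Δx, Δy, Δh) = (-10, -210, +0.4); to C = (20, 70, -0.1).
Determinant of the coordinate differences = (-10)·70 − 20·(-210) = 3500.
∂h/∂x = [(+0.4)·70 − (-0.1)·(-210)] / 3500 = +0.002000
∂h/∂y = [(-10)·(-0.1) − 20·(+0.4)] / 3500 = -0.002000
h(340881, 5970157) = 309.1 + (+0.002000)·(305) + (-0.002000)·(-195) = 309.1 +0.610 +0.390 = 310.100 m.

310.1 m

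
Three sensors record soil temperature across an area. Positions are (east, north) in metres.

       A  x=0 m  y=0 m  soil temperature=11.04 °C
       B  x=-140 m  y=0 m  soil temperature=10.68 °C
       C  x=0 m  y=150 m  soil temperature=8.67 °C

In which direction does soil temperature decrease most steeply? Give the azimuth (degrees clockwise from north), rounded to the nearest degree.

∂T/∂x = (10.68 − 11.04) / (-140 − 0) = +0.002571
∂T/∂y = (8.67 − 11.04) / (150 − 0) = -0.01580
Steepest decrease is along −∇f: components (-0.002571 E, +0.01580 N).
Azimuth = atan2(-0.002571, +0.01580) = 350.8° ≈ 351°.

351°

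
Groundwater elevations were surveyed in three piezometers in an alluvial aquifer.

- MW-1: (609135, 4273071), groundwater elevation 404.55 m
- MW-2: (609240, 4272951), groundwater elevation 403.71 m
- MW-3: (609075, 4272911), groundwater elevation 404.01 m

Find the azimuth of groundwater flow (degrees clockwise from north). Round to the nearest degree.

Differences from MW-1: to MW-2 (Δx, Δy, Δh) = (105, -120, -0.84); to MW-3 = (-60, -160, -0.54).
Solve a·Δx + b·Δy = Δh: det = 105·(-160) − (-60)·(-120) = -24000.
∂h/∂x = [(-0.84)·(-160) − (-0.54)·(-120)] / -24000 = -0.002900
∂h/∂y = [105·(-0.54) − (-60)·(-0.84)] / -24000 = +0.004463
Flow direction (−∇h) has components (+0.002900 E, -0.004463 N).
Azimuth = atan2(E, N) = atan2(+0.002900, -0.004463) = 147.0° ≈ 147°.

147°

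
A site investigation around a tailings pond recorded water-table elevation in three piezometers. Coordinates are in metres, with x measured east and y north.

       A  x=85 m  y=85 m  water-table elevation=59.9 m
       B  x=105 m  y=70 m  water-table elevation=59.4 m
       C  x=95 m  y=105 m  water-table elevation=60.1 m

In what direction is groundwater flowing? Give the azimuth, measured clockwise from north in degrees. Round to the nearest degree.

Taking A as reference: B−A = (20, -15, -0.5); C−A = (10, 20, +0.2).
Solve a·Δx + b·Δy = Δh: det = 20·20 − 10·(-15) = 550.
∂h/∂x = [(-0.5)·20 − (+0.2)·(-15)] / 550 = -0.01273
∂h/∂y = [20·(+0.2) − 10·(-0.5)] / 550 = +0.01636
Flow direction (−∇h) has components (+0.01273 E, -0.01636 N).
Azimuth = atan2(E, N) = atan2(+0.01273, -0.01636) = 142.1° ≈ 142°.

142°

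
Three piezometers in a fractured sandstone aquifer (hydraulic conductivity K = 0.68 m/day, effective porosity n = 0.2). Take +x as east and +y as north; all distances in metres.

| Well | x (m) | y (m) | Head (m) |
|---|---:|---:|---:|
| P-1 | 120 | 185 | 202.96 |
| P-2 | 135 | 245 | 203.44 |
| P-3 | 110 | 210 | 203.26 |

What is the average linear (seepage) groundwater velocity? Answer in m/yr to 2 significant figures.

14 m/yr

With h = a·x + b·y + c and P-1 as origin, the differences give:
  15·a + 60·b = +0.48
  (-10)·a + 25·b = +0.30
Eliminate b (×25 and ×60, subtract): 975·a = -6.000 → a = ∂h/∂x = -0.006154
Back-substitute: b = ∂h/∂y = +0.009538.
|∇h| = √(-0.006154² + 0.009538²) = 0.01135
Seepage velocity v = K·i/n = 0.68 × 0.01135 / 0.2 = 0.03859 m/day = 14.09 m/yr.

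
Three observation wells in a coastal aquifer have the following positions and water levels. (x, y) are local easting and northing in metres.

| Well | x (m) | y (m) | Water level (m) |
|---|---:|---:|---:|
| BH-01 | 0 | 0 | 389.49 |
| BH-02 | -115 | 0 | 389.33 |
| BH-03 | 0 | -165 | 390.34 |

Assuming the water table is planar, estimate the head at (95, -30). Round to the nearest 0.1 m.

389.8 m

∂h/∂x = (389.33 − 389.49) / (-115 − 0) = +0.001391
∂h/∂y = (390.34 − 389.49) / (-165 − 0) = -0.005152
h(95, -30) = 389.49 + (+0.001391)·(95) + (-0.005152)·(-30) = 389.49 +0.132 +0.155 = 389.777 m.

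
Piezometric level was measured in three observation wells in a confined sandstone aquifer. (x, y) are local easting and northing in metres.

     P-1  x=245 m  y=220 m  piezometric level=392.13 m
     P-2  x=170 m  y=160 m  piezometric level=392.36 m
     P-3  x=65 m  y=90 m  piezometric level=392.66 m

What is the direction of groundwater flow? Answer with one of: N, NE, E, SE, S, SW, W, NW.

Differences from P-1: to P-2 (Δx, Δy, Δh) = (-75, -60, +0.23); to P-3 = (-180, -130, +0.53).
Solve a·Δx + b·Δy = Δh: det = (-75)·(-130) − (-180)·(-60) = -1050.
∂h/∂x = [(+0.23)·(-130) − (+0.53)·(-60)] / -1050 = -0.001810
∂h/∂y = [(-75)·(+0.53) − (-180)·(+0.23)] / -1050 = -0.001571
Flow = −∇h = (+0.001810 east, +0.001571 north), which points northeast.

NE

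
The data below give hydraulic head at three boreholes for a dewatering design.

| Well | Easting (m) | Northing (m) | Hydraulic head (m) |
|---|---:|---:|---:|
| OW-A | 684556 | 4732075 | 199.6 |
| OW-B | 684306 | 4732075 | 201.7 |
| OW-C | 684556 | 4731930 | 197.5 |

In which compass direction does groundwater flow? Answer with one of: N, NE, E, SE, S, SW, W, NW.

SE

∂h/∂x = (201.7 − 199.6) / (684306 − 684556) = -0.008400
∂h/∂y = (197.5 − 199.6) / (4731930 − 4732075) = +0.01448
Flow = −∇h = (+0.008400 east, -0.01448 north), which points southeast.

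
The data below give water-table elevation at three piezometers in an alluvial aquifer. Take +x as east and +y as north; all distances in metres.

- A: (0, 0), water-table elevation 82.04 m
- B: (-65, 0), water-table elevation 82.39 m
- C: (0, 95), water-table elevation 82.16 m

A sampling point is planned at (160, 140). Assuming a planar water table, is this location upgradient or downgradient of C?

downgradient

∂h/∂x = (82.39 − 82.04) / (-65 − 0) = -0.005385
∂h/∂y = (82.16 − 82.04) / (95 − 0) = +0.001263
Head at (160, 140) = 82.04 + (-0.005385)·(160) + (+0.001263)·(140) = 81.36 m.
That is lower than the 82.16 m at C, so the point is downgradient.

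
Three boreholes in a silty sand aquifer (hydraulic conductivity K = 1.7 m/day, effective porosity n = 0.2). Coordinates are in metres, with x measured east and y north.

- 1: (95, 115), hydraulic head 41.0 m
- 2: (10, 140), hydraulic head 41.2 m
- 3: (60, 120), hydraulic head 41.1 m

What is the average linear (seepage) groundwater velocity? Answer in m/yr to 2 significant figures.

15 m/yr

Differences from 1: to 2 (Δx, Δy, Δh) = (-85, 25, +0.2); to 3 = (-35, 5, +0.1).
Solve a·Δx + b·Δy = Δh: det = (-85)·5 − (-35)·25 = 450.
∂h/∂x = [(+0.2)·5 − (+0.1)·25] / 450 = -0.003333
∂h/∂y = [(-85)·(+0.1) − (-35)·(+0.2)] / 450 = -0.003333
|∇h| = √(-0.003333² + -0.003333²) = 0.004714
Seepage velocity v = K·i/n = 1.7 × 0.004714 / 0.2 = 0.04007 m/day = 14.64 m/yr.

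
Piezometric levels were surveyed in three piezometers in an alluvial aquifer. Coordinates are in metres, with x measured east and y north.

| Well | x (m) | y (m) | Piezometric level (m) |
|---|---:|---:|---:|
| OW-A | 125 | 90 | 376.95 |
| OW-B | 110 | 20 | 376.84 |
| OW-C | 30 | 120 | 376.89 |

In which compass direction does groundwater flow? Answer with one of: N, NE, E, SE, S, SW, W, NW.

Three-point gradient (reference OW-A): Δ to OW-B = (-15, -70, -0.11), Δ to OW-C = (-95, 30, -0.06).
∂h/∂x = +0.001056, ∂h/∂y = +0.001345 (det = -7100).
Flow = −∇h = (-0.001056 east, -0.001345 north), which points southwest.

SW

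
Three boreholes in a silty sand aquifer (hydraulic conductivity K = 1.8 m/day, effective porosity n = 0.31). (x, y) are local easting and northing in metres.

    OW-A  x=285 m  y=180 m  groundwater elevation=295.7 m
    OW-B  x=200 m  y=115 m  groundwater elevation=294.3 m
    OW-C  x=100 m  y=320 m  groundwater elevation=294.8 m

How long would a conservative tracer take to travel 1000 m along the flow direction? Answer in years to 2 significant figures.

Taking OW-A as reference: OW-B−OW-A = (-85, -65, -1.4); OW-C−OW-A = (-185, 140, -0.9).
Determinant of the coordinate differences = (-85)·140 − (-185)·(-65) = -23925.
∂h/∂x = [(-1.4)·140 − (-0.9)·(-65)] / -23925 = +0.01064
∂h/∂y = [(-85)·(-0.9) − (-185)·(-1.4)] / -23925 = +0.007628
|∇h| = √(0.01064² + 0.007628²) = 0.01309
Seepage velocity v = K·i/n = 1.8 × 0.01309 / 0.31 = 0.07601 m/day.
t = 1000 / 0.07601 = 1.316e+04 days = 36 years.

36 years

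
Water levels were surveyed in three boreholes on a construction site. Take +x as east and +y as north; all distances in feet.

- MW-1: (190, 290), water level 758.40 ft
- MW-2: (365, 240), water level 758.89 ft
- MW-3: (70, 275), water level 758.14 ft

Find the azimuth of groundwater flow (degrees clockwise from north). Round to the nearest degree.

303°

Three-point gradient (reference MW-1): Δ to MW-2 = (175, -50, +0.49), Δ to MW-3 = (-120, -15, -0.26).
∂h/∂x = +0.002359, ∂h/∂y = -0.001542 (det = -8625).
Flow direction (−∇h) has components (-0.002359 E, +0.001542 N).
Azimuth = atan2(E, N) = atan2(-0.002359, +0.001542) = 303.2° ≈ 303°.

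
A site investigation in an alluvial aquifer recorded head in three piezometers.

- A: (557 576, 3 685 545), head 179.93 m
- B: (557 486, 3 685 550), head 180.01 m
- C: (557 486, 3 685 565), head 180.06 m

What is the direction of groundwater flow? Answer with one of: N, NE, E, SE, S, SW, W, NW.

With h = a·x + b·y + c and A as origin, the differences give:
  (-90)·a + 5·b = +0.08
  (-90)·a + 20·b = +0.13
Eliminate b (×20 and ×5, subtract): -1350·a = 0.950 → a = ∂h/∂x = -0.0007037
Back-substitute: b = ∂h/∂y = +0.003333.
Flow = −∇h = (+0.0007037 east, -0.003333 north), which points south.

S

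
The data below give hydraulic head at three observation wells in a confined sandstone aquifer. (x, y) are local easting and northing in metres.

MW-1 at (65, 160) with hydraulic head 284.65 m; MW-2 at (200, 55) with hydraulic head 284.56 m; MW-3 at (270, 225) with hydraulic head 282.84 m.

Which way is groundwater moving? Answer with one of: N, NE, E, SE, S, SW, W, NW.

Taking MW-1 as reference: MW-2−MW-1 = (135, -105, -0.09); MW-3−MW-1 = (205, 65, -1.81).
Determinant of the coordinate differences = 135·65 − 205·(-105) = 30300.
∂h/∂x = [(-0.09)·65 − (-1.81)·(-105)] / 30300 = -0.006465
∂h/∂y = [135·(-1.81) − 205·(-0.09)] / 30300 = -0.007455
Flow = −∇h = (+0.006465 east, +0.007455 north), which points northeast.

NE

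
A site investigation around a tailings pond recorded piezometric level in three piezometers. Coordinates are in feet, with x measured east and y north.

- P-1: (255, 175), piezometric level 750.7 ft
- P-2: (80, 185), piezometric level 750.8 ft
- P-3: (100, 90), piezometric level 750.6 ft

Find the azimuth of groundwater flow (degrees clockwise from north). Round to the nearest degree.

167°

Three-point gradient (reference P-1): Δ to P-2 = (-175, 10, +0.1), Δ to P-3 = (-155, -85, -0.1).
∂h/∂x = -0.0004566, ∂h/∂y = +0.002009 (det = 16425).
Flow direction (−∇h) has components (+0.0004566 E, -0.002009 N).
Azimuth = atan2(E, N) = atan2(+0.0004566, -0.002009) = 167.2° ≈ 167°.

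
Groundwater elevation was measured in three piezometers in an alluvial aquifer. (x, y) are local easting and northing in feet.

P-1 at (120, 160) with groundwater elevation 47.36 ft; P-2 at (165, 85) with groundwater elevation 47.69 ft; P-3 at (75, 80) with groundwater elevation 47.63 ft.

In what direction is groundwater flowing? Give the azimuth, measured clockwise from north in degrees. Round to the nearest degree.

Three-point gradient (reference P-1): Δ to P-2 = (45, -75, +0.33), Δ to P-3 = (-45, -80, +0.27).
∂h/∂x = +0.0008817, ∂h/∂y = -0.003871 (det = -6975).
Flow direction (−∇h) has components (-0.0008817 E, +0.003871 N).
Azimuth = atan2(E, N) = atan2(-0.0008817, +0.003871) = 347.2° ≈ 347°.

347°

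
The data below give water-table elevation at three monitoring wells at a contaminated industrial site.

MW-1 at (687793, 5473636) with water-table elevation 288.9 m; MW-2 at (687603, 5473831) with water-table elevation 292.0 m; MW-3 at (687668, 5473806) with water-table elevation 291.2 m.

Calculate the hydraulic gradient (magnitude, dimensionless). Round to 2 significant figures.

With h = a·x + b·y + c and MW-1 as origin, the differences give:
  (-190)·a + 195·b = +3.1
  (-125)·a + 170·b = +2.3
Eliminate b (×170 and ×195, subtract): -7925·a = 78.50 → a = ∂h/∂x = -0.009905
Back-substitute: b = ∂h/∂y = +0.006246.
|∇h| = √(-0.009905² + 0.006246²) = 0.01171

0.012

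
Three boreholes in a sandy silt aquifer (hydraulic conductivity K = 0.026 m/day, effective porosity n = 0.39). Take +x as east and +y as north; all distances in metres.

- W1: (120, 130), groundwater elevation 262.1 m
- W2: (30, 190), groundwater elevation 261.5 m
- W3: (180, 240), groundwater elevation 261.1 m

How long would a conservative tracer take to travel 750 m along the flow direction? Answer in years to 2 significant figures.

3300 years

Differences from W1: to W2 (Δx, Δy, Δh) = (-90, 60, -0.6); to W3 = (60, 110, -1.0).
Determinant of the coordinate differences = (-90)·110 − 60·60 = -13500.
∂h/∂x = [(-0.6)·110 − (-1.0)·60] / -13500 = +0.0004444
∂h/∂y = [(-90)·(-1.0) − 60·(-0.6)] / -13500 = -0.009333
|∇h| = √(0.0004444² + -0.009333²) = 0.009344
Seepage velocity v = K·i/n = 0.026 × 0.009344 / 0.39 = 0.0006229 m/day.
t = 750 / 0.0006229 = 1.204e+06 days = 3.3e+03 years.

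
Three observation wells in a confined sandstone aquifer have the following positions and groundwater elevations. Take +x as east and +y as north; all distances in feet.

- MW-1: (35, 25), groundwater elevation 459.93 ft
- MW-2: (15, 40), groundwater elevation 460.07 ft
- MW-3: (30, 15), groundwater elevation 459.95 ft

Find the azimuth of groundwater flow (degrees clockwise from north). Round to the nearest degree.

With h = a·x + b·y + c and MW-1 as origin, the differences give:
  (-20)·a + 15·b = +0.14
  (-5)·a + (-10)·b = +0.02
Eliminate b (×(-10) and ×15, subtract): 275·a = -1.700 → a = ∂h/∂x = -0.006182
Back-substitute: b = ∂h/∂y = +0.001091.
Flow direction (−∇h) has components (+0.006182 E, -0.001091 N).
Azimuth = atan2(E, N) = atan2(+0.006182, -0.001091) = 100.0° ≈ 100°.

100°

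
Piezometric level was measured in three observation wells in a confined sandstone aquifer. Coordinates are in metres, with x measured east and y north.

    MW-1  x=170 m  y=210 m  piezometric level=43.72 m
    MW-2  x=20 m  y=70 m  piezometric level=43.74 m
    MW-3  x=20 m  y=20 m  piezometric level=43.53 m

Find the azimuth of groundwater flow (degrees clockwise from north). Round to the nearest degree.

136°

With h = a·x + b·y + c and MW-1 as origin, the differences give:
  (-150)·a + (-140)·b = +0.02
  (-150)·a + (-190)·b = -0.19
Eliminate b (×(-190) and ×(-140), subtract): 7500·a = -30.400 → a = ∂h/∂x = -0.004053
Back-substitute: b = ∂h/∂y = +0.004200.
Flow direction (−∇h) has components (+0.004053 E, -0.004200 N).
Azimuth = atan2(E, N) = atan2(+0.004053, -0.004200) = 136.0° ≈ 136°.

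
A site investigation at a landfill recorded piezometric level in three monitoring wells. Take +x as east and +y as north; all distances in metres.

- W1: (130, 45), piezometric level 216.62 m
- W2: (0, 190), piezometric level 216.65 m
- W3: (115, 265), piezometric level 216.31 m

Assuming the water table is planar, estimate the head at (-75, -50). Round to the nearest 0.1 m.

217.2 m

Three-point gradient (reference W1): Δ to W2 = (-130, 145, +0.03), Δ to W3 = (-15, 220, -0.31).
∂h/∂x = -0.001951, ∂h/∂y = -0.001542 (det = -26425).
h(-75, -50) = 216.62 + (-0.001951)·(-205) + (-0.001542)·(-95) = 216.62 +0.400 +0.146 = 217.166 m.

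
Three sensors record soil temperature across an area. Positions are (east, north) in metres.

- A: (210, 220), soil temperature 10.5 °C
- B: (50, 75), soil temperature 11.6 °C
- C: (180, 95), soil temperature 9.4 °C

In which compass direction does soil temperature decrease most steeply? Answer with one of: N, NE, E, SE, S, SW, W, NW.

With T = a·x + b·y + c and A as origin, the differences give:
  (-160)·a + (-145)·b = +1.1
  (-30)·a + (-125)·b = -1.1
Eliminate b (×(-125) and ×(-145), subtract): 15650·a = -297.00 → a = ∂T/∂x = -0.01898
Back-substitute: b = ∂T/∂y = +0.01335.
Steepest decrease is along −∇f = (+0.01898 E, -0.01335 N) → southeast.

SE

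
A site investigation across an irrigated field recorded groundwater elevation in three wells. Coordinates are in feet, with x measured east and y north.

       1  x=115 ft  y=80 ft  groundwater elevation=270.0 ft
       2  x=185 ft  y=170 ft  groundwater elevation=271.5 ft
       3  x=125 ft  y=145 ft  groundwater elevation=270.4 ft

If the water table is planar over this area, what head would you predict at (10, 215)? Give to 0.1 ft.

Taking 1 as reference: 2−1 = (70, 90, +1.5); 3−1 = (10, 65, +0.4).
Solve a·Δx + b·Δy = Δh: det = 70·65 − 10·90 = 3650.
∂h/∂x = [(+1.5)·65 − (+0.4)·90] / 3650 = +0.01685
∂h/∂y = [70·(+0.4) − 10·(+1.5)] / 3650 = +0.003562
h(10, 215) = 270.0 + (+0.01685)·(-105) + (+0.003562)·(135) = 270.0 -1.769 +0.481 = 268.712 ft.

268.7 ft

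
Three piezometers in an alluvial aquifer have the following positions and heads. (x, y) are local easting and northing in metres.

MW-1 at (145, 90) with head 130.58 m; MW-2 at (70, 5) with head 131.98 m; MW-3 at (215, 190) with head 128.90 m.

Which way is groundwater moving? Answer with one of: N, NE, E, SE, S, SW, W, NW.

With h = a·x + b·y + c and MW-1 as origin, the differences give:
  (-75)·a + (-85)·b = +1.40
  70·a + 100·b = -1.68
Eliminate b (×100 and ×(-85), subtract): -1550·a = -2.800 → a = ∂h/∂x = +0.001806
Back-substitute: b = ∂h/∂y = -0.01806.
Flow = −∇h = (-0.001806 east, +0.01806 north), which points north.

N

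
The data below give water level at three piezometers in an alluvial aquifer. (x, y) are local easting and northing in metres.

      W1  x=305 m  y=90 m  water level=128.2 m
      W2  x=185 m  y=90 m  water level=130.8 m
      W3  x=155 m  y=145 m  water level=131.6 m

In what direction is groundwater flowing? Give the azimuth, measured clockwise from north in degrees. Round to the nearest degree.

097°

Taking W1 as reference: W2−W1 = (-120, 0, +2.6); W3−W1 = (-150, 55, +3.4).
Solve a·Δx + b·Δy = Δh: det = (-120)·55 − (-150)·0 = -6600.
∂h/∂x = [(+2.6)·55 − (+3.4)·0] / -6600 = -0.02167
∂h/∂y = [(-120)·(+3.4) − (-150)·(+2.6)] / -6600 = +0.002727
Flow direction (−∇h) has components (+0.02167 E, -0.002727 N).
Azimuth = atan2(E, N) = atan2(+0.02167, -0.002727) = 97.2° ≈ 097°.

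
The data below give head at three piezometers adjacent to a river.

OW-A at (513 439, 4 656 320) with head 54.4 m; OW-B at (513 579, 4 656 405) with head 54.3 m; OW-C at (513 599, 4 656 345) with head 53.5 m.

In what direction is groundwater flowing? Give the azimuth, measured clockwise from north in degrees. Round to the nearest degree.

With h = a·x + b·y + c and OW-A as origin, the differences give:
  140·a + 85·b = -0.1
  160·a + 25·b = -0.9
Eliminate b (×25 and ×85, subtract): -10100·a = 74.00 → a = ∂h/∂x = -0.007327
Back-substitute: b = ∂h/∂y = +0.01089.
Flow direction (−∇h) has components (+0.007327 E, -0.01089 N).
Azimuth = atan2(E, N) = atan2(+0.007327, -0.01089) = 146.1° ≈ 146°.

146°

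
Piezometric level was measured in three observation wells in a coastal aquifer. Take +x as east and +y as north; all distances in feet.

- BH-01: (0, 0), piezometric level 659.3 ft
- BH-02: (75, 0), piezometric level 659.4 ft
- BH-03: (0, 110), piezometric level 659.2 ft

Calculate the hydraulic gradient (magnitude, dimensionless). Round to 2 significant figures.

0.0016

∂h/∂x = (659.4 − 659.3) / (75 − 0) = +0.001333
∂h/∂y = (659.2 − 659.3) / (110 − 0) = -0.0009091
|∇h| = √(0.001333² + -0.0009091²) = 0.001613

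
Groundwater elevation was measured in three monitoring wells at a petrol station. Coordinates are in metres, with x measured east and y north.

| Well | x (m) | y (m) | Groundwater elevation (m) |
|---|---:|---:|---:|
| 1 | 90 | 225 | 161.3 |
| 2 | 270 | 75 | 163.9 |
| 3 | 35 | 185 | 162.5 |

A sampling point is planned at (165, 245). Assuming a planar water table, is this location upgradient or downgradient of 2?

downgradient

With h = a·x + b·y + c and 1 as origin, the differences give:
  180·a + (-150)·b = +2.6
  (-55)·a + (-40)·b = +1.2
Eliminate b (×(-40) and ×(-150), subtract): -15450·a = 76.00 → a = ∂h/∂x = -0.004919
Back-substitute: b = ∂h/∂y = -0.02324.
Head at (165, 245) = 161.3 + (-0.004919)·(75) + (-0.02324)·(20) = 160.47 m.
That is lower than the 163.9 m at 2, so the point is downgradient.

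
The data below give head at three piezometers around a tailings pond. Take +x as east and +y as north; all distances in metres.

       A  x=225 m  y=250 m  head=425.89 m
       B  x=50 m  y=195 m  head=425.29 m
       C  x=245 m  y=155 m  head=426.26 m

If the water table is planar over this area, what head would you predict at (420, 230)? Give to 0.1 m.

Differences from A: to B (Δx, Δy, Δh) = (-175, -55, -0.60); to C = (20, -95, +0.37).
Solve a·Δx + b·Δy = Δh: det = (-175)·(-95) − 20·(-55) = 17725.
∂h/∂x = [(-0.60)·(-95) − (+0.37)·(-55)] / 17725 = +0.004364
∂h/∂y = [(-175)·(+0.37) − 20·(-0.60)] / 17725 = -0.002976
h(420, 230) = 425.89 + (+0.004364)·(195) + (-0.002976)·(-20) = 425.89 +0.851 +0.060 = 426.800 m.

426.8 m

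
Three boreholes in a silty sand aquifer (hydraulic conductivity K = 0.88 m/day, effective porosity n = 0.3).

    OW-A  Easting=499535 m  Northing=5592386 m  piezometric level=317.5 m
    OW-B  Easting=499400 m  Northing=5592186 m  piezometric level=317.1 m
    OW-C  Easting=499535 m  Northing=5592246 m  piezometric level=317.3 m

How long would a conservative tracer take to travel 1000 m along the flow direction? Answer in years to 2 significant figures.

Three-point gradient (reference OW-A): Δ to OW-B = (-135, -200, -0.4), Δ to OW-C = (0, -140, -0.2).
∂h/∂x = +0.0008466, ∂h/∂y = +0.001429 (det = 18900).
|∇h| = √(0.0008466² + 0.001429²) = 0.001661
Seepage velocity v = K·i/n = 0.88 × 0.001661 / 0.3 = 0.004872 m/day.
t = 1000 / 0.004872 = 2.053e+05 days = 562 years.

560 years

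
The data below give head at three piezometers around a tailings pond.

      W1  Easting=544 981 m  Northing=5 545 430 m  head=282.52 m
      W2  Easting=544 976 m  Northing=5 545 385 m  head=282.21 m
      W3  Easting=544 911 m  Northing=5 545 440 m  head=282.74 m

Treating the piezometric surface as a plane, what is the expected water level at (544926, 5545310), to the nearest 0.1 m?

281.8 m

With h = a·x + b·y + c and W1 as origin, the differences give:
  (-5)·a + (-45)·b = -0.31
  (-70)·a + 10·b = +0.22
Eliminate b (×10 and ×(-45), subtract): -3200·a = 6.800 → a = ∂h/∂x = -0.002125
Back-substitute: b = ∂h/∂y = +0.007125.
h(544926, 5545310) = 282.52 + (-0.002125)·(-55) + (+0.007125)·(-120) = 282.52 +0.117 -0.855 = 281.782 m.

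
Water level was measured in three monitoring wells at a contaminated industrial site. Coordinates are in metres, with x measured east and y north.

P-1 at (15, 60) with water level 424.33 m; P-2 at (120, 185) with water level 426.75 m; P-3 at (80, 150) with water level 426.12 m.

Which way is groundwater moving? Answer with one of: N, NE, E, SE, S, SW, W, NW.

S

Three-point gradient (reference P-1): Δ to P-2 = (105, 125, +2.42), Δ to P-3 = (65, 90, +1.79).
∂h/∂x = -0.004491, ∂h/∂y = +0.02313 (det = 1325).
Flow = −∇h = (+0.004491 east, -0.02313 north), which points south.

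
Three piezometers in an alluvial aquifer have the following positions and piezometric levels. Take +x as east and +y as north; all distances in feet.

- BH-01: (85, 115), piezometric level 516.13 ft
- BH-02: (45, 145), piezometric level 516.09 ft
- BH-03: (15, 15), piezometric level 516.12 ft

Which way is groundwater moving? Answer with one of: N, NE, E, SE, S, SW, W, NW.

With h = a·x + b·y + c and BH-01 as origin, the differences give:
  (-40)·a + 30·b = -0.04
  (-70)·a + (-100)·b = -0.01
Eliminate b (×(-100) and ×30, subtract): 6100·a = 4.300 → a = ∂h/∂x = +0.0007049
Back-substitute: b = ∂h/∂y = -0.0003934.
Flow = −∇h = (-0.0007049 east, +0.0003934 north), which points northwest.

NW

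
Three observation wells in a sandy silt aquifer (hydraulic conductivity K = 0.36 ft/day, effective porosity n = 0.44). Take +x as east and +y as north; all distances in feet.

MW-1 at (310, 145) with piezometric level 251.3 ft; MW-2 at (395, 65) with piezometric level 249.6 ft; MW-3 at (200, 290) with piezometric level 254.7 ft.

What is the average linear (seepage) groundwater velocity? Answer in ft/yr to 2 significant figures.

Taking MW-1 as reference: MW-2−MW-1 = (85, -80, -1.7); MW-3−MW-1 = (-110, 145, +3.4).
Solve a·Δx + b·Δy = Δh: det = 85·145 − (-110)·(-80) = 3525.
∂h/∂x = [(-1.7)·145 − (+3.4)·(-80)] / 3525 = +0.007234
∂h/∂y = [85·(+3.4) − (-110)·(-1.7)] / 3525 = +0.02894
|∇h| = √(0.007234² + 0.02894²) = 0.02983
Seepage velocity v = K·i/n = 0.36 × 0.02983 / 0.44 = 0.02441 ft/day = 8.916 ft/yr.

8.9 ft/yr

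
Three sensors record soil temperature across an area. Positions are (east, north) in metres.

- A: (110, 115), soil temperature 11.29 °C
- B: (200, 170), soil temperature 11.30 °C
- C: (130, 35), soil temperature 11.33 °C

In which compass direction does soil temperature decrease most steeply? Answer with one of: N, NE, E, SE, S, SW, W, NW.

NW

Differences from A: to B (Δx, Δy, Δh) = (90, 55, +0.01); to C = (20, -80, +0.04).
Solve a·Δx + b·Δy = ΔT: det = 90·(-80) − 20·55 = -8300.
∂T/∂x = [(+0.01)·(-80) − (+0.04)·55] / -8300 = +0.0003614
∂T/∂y = [90·(+0.04) − 20·(+0.01)] / -8300 = -0.0004096
Steepest decrease is along −∇f = (-0.0003614 E, +0.0004096 N) → northwest.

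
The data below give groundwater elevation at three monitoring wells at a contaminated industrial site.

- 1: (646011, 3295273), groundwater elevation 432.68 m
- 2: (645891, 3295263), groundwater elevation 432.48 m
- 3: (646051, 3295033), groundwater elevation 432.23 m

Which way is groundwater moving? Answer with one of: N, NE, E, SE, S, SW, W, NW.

SW

With h = a·x + b·y + c and 1 as origin, the differences give:
  (-120)·a + (-10)·b = -0.20
  40·a + (-240)·b = -0.45
Eliminate b (×(-240) and ×(-10), subtract): 29200·a = 43.500 → a = ∂h/∂x = +0.001490
Back-substitute: b = ∂h/∂y = +0.002123.
Flow = −∇h = (-0.001490 east, -0.002123 north), which points southwest.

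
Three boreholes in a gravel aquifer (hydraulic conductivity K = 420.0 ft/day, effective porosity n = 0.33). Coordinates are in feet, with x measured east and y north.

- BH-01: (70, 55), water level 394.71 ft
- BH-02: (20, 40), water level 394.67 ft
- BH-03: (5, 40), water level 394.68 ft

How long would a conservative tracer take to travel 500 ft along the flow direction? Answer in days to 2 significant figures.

80 days

Three-point gradient (reference BH-01): Δ to BH-02 = (-50, -15, -0.04), Δ to BH-03 = (-65, -15, -0.03).
∂h/∂x = -0.0006667, ∂h/∂y = +0.004889 (det = -225).
|∇h| = √(-0.0006667² + 0.004889²) = 0.004934
Seepage velocity v = K·i/n = 420.0 × 0.004934 / 0.33 = 6.28 ft/day.
t = 500 / 6.28 = 79.62 days.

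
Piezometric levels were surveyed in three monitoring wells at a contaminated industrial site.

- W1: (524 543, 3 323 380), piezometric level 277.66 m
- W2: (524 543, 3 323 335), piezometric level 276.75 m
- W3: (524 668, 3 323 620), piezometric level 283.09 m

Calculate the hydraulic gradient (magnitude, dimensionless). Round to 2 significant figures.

With h = a·x + b·y + c and W1 as origin, the differences give:
  0·a + (-45)·b = -0.91
  125·a + 240·b = +5.43
Eliminate b (×240 and ×(-45), subtract): 5625·a = 25.950 → a = ∂h/∂x = +0.004613
Back-substitute: b = ∂h/∂y = +0.02022.
|∇h| = √(0.004613² + 0.02022²) = 0.02074

0.021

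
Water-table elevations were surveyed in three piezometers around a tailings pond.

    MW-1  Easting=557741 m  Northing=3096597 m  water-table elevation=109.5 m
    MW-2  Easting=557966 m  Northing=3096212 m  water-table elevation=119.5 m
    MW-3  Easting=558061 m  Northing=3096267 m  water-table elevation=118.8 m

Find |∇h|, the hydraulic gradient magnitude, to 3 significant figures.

0.0233

With h = a·x + b·y + c and MW-1 as origin, the differences give:
  225·a + (-385)·b = +10.0
  320·a + (-330)·b = +9.3
Eliminate b (×(-330) and ×(-385), subtract): 48950·a = 280.50 → a = ∂h/∂x = +0.005730
Back-substitute: b = ∂h/∂y = -0.02263.
|∇h| = √(0.005730² + -0.02263²) = 0.02334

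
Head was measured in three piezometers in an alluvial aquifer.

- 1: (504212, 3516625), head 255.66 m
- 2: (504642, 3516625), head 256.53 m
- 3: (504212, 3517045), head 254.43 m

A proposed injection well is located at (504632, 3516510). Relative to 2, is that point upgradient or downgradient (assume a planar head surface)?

∂h/∂x = (256.53 − 255.66) / (504642 − 504212) = +0.002023
∂h/∂y = (254.43 − 255.66) / (3517045 − 3516625) = -0.002929
Head at (504632, 3516510) = 255.66 + (+0.002023)·(420) + (-0.002929)·(-115) = 256.85 m.
That is higher than the 256.53 m at 2, so the point is upgradient.

upgradient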